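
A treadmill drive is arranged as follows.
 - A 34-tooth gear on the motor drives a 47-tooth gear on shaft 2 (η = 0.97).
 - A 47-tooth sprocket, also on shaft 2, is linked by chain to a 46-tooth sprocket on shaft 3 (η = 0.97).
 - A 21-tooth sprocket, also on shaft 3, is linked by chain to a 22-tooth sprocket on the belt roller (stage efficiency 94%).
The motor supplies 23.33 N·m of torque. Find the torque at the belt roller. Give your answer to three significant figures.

gear mesh 47/34 = 1.3824 → τ = 23.33·1.3824·0.97 = 31.283 N·m
chain 46/47 = 0.97872 → τ = 31.283·0.97872·0.97 = 29.699 N·m
chain 22/21 = 1.0476 → τ = 29.699·1.0476·0.94 = 29.246 N·m

29.2 N·m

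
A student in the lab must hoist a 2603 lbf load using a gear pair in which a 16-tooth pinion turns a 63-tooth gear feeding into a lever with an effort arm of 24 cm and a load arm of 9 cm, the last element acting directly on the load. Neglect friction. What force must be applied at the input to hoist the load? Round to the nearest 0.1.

Gear pair MA = 63/16 = 3.9375.
Lever MA = effort arm / load arm = 24/9 = 2.6667.
Combined ideal MA = 3.9375 × 2.6667 = 10.5.
Effort = load / MA = 2603 / 10.5 = 247.9 lbf.

247.9 lbf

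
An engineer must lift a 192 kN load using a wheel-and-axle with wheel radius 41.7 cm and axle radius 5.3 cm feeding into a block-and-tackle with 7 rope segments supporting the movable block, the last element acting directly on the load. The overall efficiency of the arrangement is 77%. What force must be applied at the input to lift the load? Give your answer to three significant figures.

4.53 kN

Wheel-and-axle MA = R/r = 41.7/5.3 = 7.8679.
Block-and-tackle MA = number of supporting rope parts = 7.
Combined ideal MA = 7.8679 × 7 = 55.075.
Actual MA = 55.075 × 0.77 = 42.408.
Effort = load / actual MA = 192 / 42.408 = 4.5274 kN.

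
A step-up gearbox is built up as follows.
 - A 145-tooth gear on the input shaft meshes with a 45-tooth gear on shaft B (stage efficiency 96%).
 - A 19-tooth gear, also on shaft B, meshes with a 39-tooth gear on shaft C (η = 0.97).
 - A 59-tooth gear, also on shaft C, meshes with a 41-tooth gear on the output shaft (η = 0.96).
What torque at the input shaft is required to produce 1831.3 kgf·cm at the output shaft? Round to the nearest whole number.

4628 kgf·cm

Overall ratio R = 0.31034 × 2.0526 × 0.69492 = 0.44268; overall efficiency η = 0.96 × 0.97 × 0.96 = 0.8940.
Input torque = output torque / (R × η) = 1831.3 / (0.44268 × 0.8940) = 4627.6 kgf·cm.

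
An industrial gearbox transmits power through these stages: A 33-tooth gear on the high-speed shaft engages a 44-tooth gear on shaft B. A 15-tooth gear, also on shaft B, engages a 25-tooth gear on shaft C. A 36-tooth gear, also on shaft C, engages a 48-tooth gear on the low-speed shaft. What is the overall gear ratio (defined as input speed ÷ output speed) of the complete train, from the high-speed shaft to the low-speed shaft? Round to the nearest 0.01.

2.96

Each stage contributes driven/driver: gear mesh 44/33 = 1.3333, gear mesh 25/15 = 1.6667, gear mesh 48/36 = 1.3333.
Overall: 1.3333 × 1.6667 × 1.3333 = 2.963.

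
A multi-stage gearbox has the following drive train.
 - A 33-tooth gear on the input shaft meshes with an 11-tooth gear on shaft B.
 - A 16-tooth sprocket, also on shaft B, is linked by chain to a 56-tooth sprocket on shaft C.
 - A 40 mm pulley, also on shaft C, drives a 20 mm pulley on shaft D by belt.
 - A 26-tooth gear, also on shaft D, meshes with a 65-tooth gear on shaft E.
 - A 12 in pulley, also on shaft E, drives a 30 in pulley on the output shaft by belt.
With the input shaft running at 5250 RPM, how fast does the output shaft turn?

gear mesh 11/33 = 0.33333 → 5250/0.33333 = 15750 RPM
chain 56/16 = 3.5 → 15750/3.5 = 4500 RPM
belt 20/40 = 0.5 → 4500/0.5 = 9000 RPM
gear mesh 65/26 = 2.5 → 9000/2.5 = 3600 RPM
belt 30/12 = 2.5 → 3600/2.5 = 1440 RPM

1440 RPM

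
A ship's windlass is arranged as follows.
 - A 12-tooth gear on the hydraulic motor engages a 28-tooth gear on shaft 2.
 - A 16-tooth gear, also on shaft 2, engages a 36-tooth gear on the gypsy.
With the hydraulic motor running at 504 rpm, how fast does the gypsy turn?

Gear mesh: ratio = 28/12 = 2.3333, so shaft 2 turns at 504 / 2.3333 = 216 rpm.
Gear mesh: ratio = 36/16 = 2.25, so the gypsy turns at 216 / 2.25 = 96 rpm.

96 rpm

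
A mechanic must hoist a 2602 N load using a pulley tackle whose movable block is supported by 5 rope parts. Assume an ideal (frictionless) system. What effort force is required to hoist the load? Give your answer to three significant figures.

Block-and-tackle MA = number of supporting rope parts = 5.
Effort = load / MA = 2602 / 5 = 520.4 N.

520 N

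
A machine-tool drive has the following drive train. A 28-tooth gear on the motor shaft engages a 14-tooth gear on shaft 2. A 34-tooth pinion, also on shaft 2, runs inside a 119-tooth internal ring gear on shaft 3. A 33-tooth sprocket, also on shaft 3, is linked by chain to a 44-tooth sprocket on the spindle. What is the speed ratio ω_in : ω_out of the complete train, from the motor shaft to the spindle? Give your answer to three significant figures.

2.33

Each stage contributes driven/driver: gear mesh 14/28 = 0.5, internal gear 119/34 = 3.5, chain 44/33 = 1.3333.
Overall: 0.5 × 3.5 × 1.3333 = 2.3333.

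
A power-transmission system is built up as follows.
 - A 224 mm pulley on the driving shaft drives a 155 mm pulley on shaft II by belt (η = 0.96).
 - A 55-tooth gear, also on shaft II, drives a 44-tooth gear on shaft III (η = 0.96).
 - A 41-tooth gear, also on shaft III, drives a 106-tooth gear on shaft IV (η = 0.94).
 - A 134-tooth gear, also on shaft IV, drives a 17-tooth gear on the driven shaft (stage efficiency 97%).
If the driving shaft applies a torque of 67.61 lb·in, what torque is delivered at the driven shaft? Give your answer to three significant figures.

10.3 lb·in

After the belt (155/224): 67.61 × 0.69196 × 0.96 = 44.912 lb·in
After the gear mesh (44/55): 44.912 × 0.8 × 0.96 = 34.493 lb·in
After the gear mesh (106/41): 34.493 × 2.5854 × 0.94 = 83.826 lb·in
After the gear mesh (17/134): 83.826 × 0.12687 × 0.97 = 10.316 lb·in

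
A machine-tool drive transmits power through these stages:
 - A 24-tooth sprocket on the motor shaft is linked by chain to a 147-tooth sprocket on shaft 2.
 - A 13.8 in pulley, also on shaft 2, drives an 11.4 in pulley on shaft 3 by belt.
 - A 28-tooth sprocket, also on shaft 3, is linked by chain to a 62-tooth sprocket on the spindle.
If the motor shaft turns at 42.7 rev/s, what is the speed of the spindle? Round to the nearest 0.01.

3.81 rev/s

chain 147/24 = 6.125 → 42.7/6.125 = 6.9714 rev/s
belt 11.4/13.8 = 0.82609 → 6.9714/0.82609 = 8.4391 rev/s
chain 62/28 = 2.2143 → 8.4391/2.2143 = 3.8112 rev/s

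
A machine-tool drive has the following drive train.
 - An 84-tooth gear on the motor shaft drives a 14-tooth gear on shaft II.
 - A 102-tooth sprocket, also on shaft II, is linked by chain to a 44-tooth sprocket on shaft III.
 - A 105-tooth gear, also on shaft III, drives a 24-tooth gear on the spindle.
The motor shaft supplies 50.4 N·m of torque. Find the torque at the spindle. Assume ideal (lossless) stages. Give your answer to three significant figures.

0.828 N·m

Gear mesh: ratio = 14/84 = 0.16667; torque at shaft II = 50.4 × 0.16667 = 8.4 N·m.
Chain: ratio = 44/102 = 0.43137; torque at shaft III = 8.4 × 0.43137 = 3.6235 N·m.
Gear mesh: ratio = 24/105 = 0.22857; torque at the spindle = 3.6235 × 0.22857 = 0.82824 N·m.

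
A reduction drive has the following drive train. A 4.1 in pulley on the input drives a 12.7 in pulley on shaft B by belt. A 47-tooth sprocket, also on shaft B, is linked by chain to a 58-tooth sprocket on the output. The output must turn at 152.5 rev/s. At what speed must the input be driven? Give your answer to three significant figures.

583 rev/s

Overall ratio R = 3.0976 × 1.234 = 3.8225.
Required input speed = output speed × R = 152.5 × 3.8225 = 582.93 rev/s.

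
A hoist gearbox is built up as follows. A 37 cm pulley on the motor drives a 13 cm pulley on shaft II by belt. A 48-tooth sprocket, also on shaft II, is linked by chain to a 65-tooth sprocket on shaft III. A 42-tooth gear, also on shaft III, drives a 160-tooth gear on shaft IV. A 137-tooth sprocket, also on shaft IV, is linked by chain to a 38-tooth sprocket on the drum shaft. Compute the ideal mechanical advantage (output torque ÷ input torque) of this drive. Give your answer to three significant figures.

Each stage contributes driven/driver: belt 13/37 = 0.35135, chain 65/48 = 1.3542, gear mesh 160/42 = 3.8095, chain 38/137 = 0.27737.
Overall: 0.35135 × 1.3542 × 3.8095 × 0.27737 = 0.50274.

0.503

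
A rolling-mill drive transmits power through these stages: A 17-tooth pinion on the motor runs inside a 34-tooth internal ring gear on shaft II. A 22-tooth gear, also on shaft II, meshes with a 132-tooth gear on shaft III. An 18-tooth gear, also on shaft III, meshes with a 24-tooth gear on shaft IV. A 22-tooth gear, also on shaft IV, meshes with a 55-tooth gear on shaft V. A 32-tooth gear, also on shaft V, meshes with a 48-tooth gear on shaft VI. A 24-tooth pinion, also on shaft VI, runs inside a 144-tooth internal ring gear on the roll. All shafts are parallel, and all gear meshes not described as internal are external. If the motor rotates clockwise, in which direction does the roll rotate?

clockwise

the motor → shaft II: internal mesh, same direction → CW.
shaft II → shaft III: external mesh, 1 reversal → CCW.
shaft III → shaft IV: external mesh, 1 reversal → CW.
shaft IV → shaft V: external mesh, 1 reversal → CCW.
shaft V → shaft VI: external mesh, 1 reversal → CW.
shaft VI → the roll: internal mesh, same direction → CW.
4 reversals in total — an even number — so the roll turns the same way as the motor.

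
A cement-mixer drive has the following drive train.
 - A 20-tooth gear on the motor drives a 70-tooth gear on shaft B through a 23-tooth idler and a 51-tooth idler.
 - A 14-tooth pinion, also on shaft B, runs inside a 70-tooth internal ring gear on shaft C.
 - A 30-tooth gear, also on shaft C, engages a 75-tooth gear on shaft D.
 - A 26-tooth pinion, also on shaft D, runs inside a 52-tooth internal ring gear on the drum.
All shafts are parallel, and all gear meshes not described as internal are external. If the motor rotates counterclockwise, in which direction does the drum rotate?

the motor → shaft B: driver → idler → idler → driven is 3 external meshes, 3 reversals → CW.
shaft B → shaft C: internal mesh, same direction → CW.
shaft C → shaft D: external mesh, 1 reversal → CCW.
shaft D → the drum: internal mesh, same direction → CCW.
4 reversals in total — an even number — so the drum turns the same way as the motor.

counterclockwise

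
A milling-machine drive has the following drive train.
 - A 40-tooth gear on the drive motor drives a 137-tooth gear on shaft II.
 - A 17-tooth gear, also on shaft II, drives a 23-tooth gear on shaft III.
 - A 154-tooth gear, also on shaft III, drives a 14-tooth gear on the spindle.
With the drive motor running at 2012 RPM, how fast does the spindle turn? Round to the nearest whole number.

the drive motor → shaft II (gear mesh, 137/40): 2012 ÷ 3.425 = 587.45 RPM
shaft II → shaft III (gear mesh, 23/17): 587.45 ÷ 1.3529 = 434.2 RPM
shaft III → the spindle (gear mesh, 14/154): 434.2 ÷ 0.090909 = 4776.2 RPM

4776 RPM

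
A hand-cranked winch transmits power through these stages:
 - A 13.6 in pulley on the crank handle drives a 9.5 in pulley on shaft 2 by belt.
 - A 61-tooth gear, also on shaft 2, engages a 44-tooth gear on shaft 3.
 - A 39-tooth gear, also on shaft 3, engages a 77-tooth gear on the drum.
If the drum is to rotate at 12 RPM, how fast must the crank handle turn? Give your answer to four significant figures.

11.94 RPM

Overall ratio R = 0.69853 × 0.72131 × 1.9744 = 0.9948.
Required input speed = output speed × R = 12 × 0.9948 = 11.938 RPM.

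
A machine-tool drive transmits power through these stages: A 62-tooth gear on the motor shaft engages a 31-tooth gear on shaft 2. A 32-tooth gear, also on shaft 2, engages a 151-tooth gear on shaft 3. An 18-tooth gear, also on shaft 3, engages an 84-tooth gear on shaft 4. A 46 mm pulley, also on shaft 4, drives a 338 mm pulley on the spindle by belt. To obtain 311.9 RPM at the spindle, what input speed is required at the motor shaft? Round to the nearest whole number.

Overall ratio R = 0.5 × 4.7188 × 4.6667 × 7.3478 = 80.903.
Required input speed = output speed × R = 311.9 × 80.903 = 25234 RPM.

25234 RPM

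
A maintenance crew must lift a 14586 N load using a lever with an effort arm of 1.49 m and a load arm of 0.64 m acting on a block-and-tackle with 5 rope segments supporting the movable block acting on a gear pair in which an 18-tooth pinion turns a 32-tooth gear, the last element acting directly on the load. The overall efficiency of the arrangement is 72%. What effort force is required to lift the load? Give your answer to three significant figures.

Lever MA = effort arm / load arm = 1.49/0.64 = 2.3281.
Block-and-tackle MA = number of supporting rope parts = 5.
Gear pair MA = 32/18 = 1.7778.
Combined ideal MA = 2.3281 × 5 × 1.7778 = 20.694.
Actual MA = 20.694 × 0.72 = 14.9.
Effort = load / actual MA = 14586 / 14.9 = 978.93 N.

979 N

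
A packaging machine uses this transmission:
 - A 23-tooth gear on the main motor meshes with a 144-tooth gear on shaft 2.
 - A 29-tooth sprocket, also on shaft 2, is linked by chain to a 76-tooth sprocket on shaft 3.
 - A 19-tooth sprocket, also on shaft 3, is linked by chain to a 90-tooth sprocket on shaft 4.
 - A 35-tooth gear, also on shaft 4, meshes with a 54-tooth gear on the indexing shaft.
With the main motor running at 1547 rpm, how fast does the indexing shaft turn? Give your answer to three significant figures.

the main motor → shaft 2 (gear mesh, 144/23): 1547 ÷ 6.2609 = 247.09 rpm
shaft 2 → shaft 3 (chain, 76/29): 247.09 ÷ 2.6207 = 94.284 rpm
shaft 3 → shaft 4 (chain, 90/19): 94.284 ÷ 4.7368 = 19.904 rpm
shaft 4 → the indexing shaft (gear mesh, 54/35): 19.904 ÷ 1.5429 = 12.901 rpm

12.9 rpm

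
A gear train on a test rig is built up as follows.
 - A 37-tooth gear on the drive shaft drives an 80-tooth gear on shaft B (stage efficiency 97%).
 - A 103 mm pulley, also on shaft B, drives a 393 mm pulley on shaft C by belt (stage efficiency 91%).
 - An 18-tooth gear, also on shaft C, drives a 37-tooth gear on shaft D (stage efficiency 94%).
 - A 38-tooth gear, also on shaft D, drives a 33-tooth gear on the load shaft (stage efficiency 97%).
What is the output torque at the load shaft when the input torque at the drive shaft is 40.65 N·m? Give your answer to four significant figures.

Gear mesh: ratio = 80/37 = 2.1622; torque at shaft B = 40.65 × 2.1622 × 0.97 = 85.255 N·m.
Belt: ratio = 393/103 = 3.8155; torque at shaft C = 85.255 × 3.8155 × 0.91 = 296.02 N·m.
Gear mesh: ratio = 37/18 = 2.0556; torque at shaft D = 296.02 × 2.0556 × 0.94 = 571.97 N·m.
Gear mesh: ratio = 33/38 = 0.86842; torque at the load shaft = 571.97 × 0.86842 × 0.97 = 481.81 N·m.

481.8 N·m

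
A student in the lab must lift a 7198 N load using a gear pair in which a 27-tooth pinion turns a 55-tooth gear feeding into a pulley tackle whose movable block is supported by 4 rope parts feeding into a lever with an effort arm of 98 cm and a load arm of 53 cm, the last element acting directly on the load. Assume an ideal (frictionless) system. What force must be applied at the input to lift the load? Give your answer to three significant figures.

478 N

Gear pair MA = 55/27 = 2.037.
Block-and-tackle MA = number of supporting rope parts = 4.
Lever MA = effort arm / load arm = 98/53 = 1.8491.
Combined ideal MA = 2.037 × 4 × 1.8491 = 15.066.
Effort = load / MA = 7198 / 15.066 = 477.75 N.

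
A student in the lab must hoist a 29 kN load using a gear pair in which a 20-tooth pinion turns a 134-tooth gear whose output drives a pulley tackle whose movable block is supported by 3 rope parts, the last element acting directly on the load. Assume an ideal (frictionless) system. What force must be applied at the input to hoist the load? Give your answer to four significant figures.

1.443 kN

Gear pair MA = 134/20 = 6.7.
Block-and-tackle MA = number of supporting rope parts = 3.
Combined ideal MA = 6.7 × 3 = 20.1.
Effort = load / MA = 29 / 20.1 = 1.4428 kN.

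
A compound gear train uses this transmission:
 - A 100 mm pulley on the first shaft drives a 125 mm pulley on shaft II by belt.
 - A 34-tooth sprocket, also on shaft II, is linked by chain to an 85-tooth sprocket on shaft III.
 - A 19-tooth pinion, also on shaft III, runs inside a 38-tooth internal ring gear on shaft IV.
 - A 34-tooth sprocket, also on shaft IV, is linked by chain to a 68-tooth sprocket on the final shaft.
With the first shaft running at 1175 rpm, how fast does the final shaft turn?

the first shaft → shaft II (belt, 125/100): 1175 ÷ 1.25 = 940 rpm
shaft II → shaft III (chain, 85/34): 940 ÷ 2.5 = 376 rpm
shaft III → shaft IV (internal gear, 38/19): 376 ÷ 2 = 188 rpm
shaft IV → the final shaft (chain, 68/34): 188 ÷ 2 = 94 rpm

94 rpm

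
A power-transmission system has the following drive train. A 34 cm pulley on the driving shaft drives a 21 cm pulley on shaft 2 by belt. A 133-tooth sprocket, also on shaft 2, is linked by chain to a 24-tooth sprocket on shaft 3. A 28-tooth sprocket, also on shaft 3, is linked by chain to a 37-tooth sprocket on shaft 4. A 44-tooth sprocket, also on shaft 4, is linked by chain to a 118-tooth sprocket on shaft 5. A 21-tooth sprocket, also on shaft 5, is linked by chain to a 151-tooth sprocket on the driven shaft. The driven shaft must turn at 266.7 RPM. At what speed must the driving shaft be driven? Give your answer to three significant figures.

757 RPM

Overall ratio R = 0.61765 × 0.18045 × 1.3214 × 2.6818 × 7.1905 = 2.8401.
Required input speed = output speed × R = 266.7 × 2.8401 = 757.45 RPM.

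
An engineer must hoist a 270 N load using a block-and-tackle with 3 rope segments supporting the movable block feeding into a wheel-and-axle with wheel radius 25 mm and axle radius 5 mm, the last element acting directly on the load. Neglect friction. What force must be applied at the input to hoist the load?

Block-and-tackle MA = number of supporting rope parts = 3.
Wheel-and-axle MA = R/r = 25/5 = 5.
Combined ideal MA = 3 × 5 = 15.
Effort = load / MA = 270 / 15 = 18 N.

18 N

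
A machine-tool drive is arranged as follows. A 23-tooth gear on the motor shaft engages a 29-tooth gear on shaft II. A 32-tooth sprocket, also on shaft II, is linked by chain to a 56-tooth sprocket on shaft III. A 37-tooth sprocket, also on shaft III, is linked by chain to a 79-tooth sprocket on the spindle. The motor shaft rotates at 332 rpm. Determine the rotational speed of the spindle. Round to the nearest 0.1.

gear mesh 29/23 = 1.2609 → 332/1.2609 = 263.31 rpm
chain 56/32 = 1.75 → 263.31/1.75 = 150.46 rpm
chain 79/37 = 2.1351 → 150.46/2.1351 = 70.47 rpm

70.5 rpm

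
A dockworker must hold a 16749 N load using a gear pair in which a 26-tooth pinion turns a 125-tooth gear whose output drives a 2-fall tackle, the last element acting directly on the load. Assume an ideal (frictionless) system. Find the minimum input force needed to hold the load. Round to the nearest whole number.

Gear pair MA = 125/26 = 4.8077.
Block-and-tackle MA = number of supporting rope parts = 2.
Combined ideal MA = 4.8077 × 2 = 9.6154.
Effort = load / MA = 16749 / 9.6154 = 1741.9 N.

1742 N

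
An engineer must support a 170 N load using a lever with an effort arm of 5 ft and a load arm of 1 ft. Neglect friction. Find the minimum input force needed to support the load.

34 N

Lever MA = effort arm / load arm = 5/1 = 5.
Effort = load / MA = 170 / 5 = 34 N.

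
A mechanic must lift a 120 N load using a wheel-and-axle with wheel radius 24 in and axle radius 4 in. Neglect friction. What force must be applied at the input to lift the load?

Wheel-and-axle MA = R/r = 24/4 = 6.
Effort = load / MA = 120 / 6 = 20 N.

20 N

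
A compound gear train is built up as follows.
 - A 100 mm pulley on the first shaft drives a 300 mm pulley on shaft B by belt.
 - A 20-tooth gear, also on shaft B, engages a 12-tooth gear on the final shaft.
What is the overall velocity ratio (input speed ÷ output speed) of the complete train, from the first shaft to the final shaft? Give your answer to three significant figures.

Each stage contributes driven/driver: belt 300/100 = 3, gear mesh 12/20 = 0.6.
Overall: 3 × 0.6 = 1.8.

1.80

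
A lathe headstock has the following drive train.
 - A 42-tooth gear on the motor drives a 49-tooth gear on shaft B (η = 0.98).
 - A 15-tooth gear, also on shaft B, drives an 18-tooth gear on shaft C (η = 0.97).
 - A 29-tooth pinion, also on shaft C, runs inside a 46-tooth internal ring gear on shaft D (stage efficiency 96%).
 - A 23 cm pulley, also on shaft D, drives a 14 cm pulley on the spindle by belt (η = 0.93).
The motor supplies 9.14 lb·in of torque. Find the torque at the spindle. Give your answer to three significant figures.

10.5 lb·in

After the gear mesh (49/42): 9.14 × 1.1667 × 0.98 = 10.45 lb·in
After the gear mesh (18/15): 10.45 × 1.2 × 0.97 = 12.164 lb·in
After the internal gear (46/29): 12.164 × 1.5862 × 0.96 = 18.523 lb·in
After the belt (14/23): 18.523 × 0.6087 × 0.93 = 10.485 lb·in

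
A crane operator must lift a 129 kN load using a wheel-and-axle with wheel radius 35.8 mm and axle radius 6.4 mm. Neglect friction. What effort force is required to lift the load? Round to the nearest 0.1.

23.1 kN

Wheel-and-axle MA = R/r = 35.8/6.4 = 5.5937.
Effort = load / MA = 129 / 5.5937 = 23.061 kN.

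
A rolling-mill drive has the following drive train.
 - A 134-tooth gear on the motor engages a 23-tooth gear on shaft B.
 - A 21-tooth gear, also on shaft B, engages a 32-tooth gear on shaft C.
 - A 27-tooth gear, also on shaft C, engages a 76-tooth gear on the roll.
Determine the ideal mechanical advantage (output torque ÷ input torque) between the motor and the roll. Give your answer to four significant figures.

0.7362

Each stage contributes driven/driver: gear mesh 23/134 = 0.17164, gear mesh 32/21 = 1.5238, gear mesh 76/27 = 2.8148.
Overall: 0.17164 × 1.5238 × 2.8148 = 0.73621.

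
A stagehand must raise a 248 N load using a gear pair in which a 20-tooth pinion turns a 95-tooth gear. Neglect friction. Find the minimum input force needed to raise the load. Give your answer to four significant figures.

52.21 N

Gear pair MA = 95/20 = 4.75.
Effort = load / MA = 248 / 4.75 = 52.211 N.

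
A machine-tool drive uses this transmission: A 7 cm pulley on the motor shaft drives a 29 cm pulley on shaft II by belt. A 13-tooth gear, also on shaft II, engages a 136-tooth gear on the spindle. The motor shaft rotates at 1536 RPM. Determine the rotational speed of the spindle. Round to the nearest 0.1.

Belt: ratio = 29/7 = 4.1429, so shaft II turns at 1536 / 4.1429 = 370.76 RPM.
Gear mesh: ratio = 136/13 = 10.462, so the spindle turns at 370.76 / 10.462 = 35.44 RPM.

35.4 RPM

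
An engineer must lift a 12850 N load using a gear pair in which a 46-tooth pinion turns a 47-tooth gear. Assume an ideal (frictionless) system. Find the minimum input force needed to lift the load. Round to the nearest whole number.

12577 N

Gear pair MA = 47/46 = 1.0217.
Effort = load / MA = 12850 / 1.0217 = 12577 N.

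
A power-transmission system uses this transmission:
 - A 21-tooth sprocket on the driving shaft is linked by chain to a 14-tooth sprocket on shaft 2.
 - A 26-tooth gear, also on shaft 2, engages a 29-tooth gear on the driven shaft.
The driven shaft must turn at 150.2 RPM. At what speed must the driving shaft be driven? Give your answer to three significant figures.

112 RPM

Overall ratio R = 0.66667 × 1.1154 = 0.74359.
Required input speed = output speed × R = 150.2 × 0.74359 = 111.69 RPM.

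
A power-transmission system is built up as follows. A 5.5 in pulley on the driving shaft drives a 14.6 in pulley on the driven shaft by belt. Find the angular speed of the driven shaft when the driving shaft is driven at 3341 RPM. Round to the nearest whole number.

1259 RPM

Belt: ratio = 14.6/5.5 = 2.6545, so the driven shaft turns at 3341 / 2.6545 = 1258.6 RPM.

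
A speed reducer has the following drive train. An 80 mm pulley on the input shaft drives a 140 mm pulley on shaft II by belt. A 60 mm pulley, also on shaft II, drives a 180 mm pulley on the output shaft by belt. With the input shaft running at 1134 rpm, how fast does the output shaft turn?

the input shaft → shaft II (belt, 140/80): 1134 ÷ 1.75 = 648 rpm
shaft II → the output shaft (belt, 180/60): 648 ÷ 3 = 216 rpm

216 rpm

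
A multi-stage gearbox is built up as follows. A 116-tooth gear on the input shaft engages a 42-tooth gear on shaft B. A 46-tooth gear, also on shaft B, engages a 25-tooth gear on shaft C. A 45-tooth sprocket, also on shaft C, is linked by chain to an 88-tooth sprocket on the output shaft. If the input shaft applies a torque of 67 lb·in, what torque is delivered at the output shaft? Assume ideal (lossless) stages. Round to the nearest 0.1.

gear mesh 42/116 = 0.36207 → τ = 67·0.36207 = 24.259 lb·in
gear mesh 25/46 = 0.54348 → τ = 24.259·0.54348 = 13.184 lb·in
chain 88/45 = 1.9556 → τ = 13.184·1.9556 = 25.782 lb·in

25.8 lb·in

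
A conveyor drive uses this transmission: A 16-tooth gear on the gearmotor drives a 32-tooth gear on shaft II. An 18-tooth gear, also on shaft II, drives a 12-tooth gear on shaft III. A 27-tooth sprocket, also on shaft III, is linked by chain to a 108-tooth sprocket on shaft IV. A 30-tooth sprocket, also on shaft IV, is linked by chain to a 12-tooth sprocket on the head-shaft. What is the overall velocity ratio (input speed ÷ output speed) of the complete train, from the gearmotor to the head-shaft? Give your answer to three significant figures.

Each stage contributes driven/driver: gear mesh 32/16 = 2, gear mesh 12/18 = 0.66667, chain 108/27 = 4, chain 12/30 = 0.4.
Overall: 2 × 0.66667 × 4 × 0.4 = 2.1333.

2.13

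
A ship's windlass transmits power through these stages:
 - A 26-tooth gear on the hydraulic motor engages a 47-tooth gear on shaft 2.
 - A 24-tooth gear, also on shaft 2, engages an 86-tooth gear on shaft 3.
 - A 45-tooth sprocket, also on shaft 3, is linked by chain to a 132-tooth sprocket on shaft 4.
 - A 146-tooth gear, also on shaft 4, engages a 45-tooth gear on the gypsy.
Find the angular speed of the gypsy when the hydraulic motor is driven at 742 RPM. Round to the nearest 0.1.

126.7 RPM

the hydraulic motor → shaft 2 (gear mesh, 47/26): 742 ÷ 1.8077 = 410.47 RPM
shaft 2 → shaft 3 (gear mesh, 86/24): 410.47 ÷ 3.5833 = 114.55 RPM
shaft 3 → shaft 4 (chain, 132/45): 114.55 ÷ 2.9333 = 39.051 RPM
shaft 4 → the gypsy (gear mesh, 45/146): 39.051 ÷ 0.30822 = 126.7 RPM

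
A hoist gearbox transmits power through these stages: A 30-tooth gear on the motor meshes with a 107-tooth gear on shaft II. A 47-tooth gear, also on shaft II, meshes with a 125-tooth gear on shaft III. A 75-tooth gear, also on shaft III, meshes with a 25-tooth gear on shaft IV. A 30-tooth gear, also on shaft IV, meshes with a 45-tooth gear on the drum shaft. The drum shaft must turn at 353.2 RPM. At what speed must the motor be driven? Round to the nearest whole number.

1675 RPM

Overall ratio R = 3.5667 × 2.6596 × 0.33333 × 1.5 = 4.7429.
Required input speed = output speed × R = 353.2 × 4.7429 = 1675.2 RPM.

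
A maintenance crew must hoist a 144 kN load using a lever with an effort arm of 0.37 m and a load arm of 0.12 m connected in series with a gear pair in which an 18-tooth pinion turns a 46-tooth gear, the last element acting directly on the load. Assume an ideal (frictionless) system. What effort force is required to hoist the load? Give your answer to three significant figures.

Lever MA = effort arm / load arm = 0.37/0.12 = 3.0833.
Gear pair MA = 46/18 = 2.5556.
Combined ideal MA = 3.0833 × 2.5556 = 7.8796.
Effort = load / MA = 144 / 7.8796 = 18.275 kN.

18.3 kN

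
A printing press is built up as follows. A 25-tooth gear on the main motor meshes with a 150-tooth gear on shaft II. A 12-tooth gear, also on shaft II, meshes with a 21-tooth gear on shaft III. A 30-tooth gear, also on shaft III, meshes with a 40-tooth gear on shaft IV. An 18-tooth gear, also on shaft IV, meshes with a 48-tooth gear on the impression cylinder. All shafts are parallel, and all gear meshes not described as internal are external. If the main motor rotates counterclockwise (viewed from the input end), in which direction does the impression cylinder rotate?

the main motor → shaft II: external mesh, 1 reversal → CW.
shaft II → shaft III: external mesh, 1 reversal → CCW.
shaft III → shaft IV: external mesh, 1 reversal → CW.
shaft IV → the impression cylinder: external mesh, 1 reversal → CCW.
4 reversals in total — an even number — so the impression cylinder turns the same way as the main motor.

counterclockwise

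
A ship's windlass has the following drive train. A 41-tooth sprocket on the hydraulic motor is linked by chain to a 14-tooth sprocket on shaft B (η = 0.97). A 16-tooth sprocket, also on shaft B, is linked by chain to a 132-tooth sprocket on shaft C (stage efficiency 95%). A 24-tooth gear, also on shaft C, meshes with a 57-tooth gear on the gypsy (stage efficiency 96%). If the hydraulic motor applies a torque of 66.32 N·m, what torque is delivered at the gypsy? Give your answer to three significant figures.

chain 14/41 = 0.34146 → τ = 66.32·0.34146·0.97 = 21.966 N·m
chain 132/16 = 8.25 → τ = 21.966·8.25·0.95 = 172.16 N·m
gear mesh 57/24 = 2.375 → τ = 172.16·2.375·0.96 = 392.53 N·m

393 N·m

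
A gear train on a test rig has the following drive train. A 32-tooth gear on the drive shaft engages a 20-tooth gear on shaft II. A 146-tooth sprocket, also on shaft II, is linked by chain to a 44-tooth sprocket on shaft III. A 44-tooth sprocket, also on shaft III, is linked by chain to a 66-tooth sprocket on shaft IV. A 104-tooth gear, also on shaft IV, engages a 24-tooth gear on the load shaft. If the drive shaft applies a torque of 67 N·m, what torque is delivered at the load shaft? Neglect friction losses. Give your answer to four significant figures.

After the gear mesh (20/32): 67 × 0.625 = 41.875 N·m
After the chain (44/146): 41.875 × 0.30137 = 12.62 N·m
After the chain (66/44): 12.62 × 1.5 = 18.93 N·m
After the gear mesh (24/104): 18.93 × 0.23077 = 4.3684 N·m

4.368 N·m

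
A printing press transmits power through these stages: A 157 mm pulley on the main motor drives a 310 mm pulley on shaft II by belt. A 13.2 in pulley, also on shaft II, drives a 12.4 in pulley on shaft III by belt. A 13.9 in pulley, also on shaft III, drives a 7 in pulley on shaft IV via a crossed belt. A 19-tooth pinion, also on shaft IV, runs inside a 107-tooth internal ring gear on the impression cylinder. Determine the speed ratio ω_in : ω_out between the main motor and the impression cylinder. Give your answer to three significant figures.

5.26

Each stage contributes driven/driver: belt 310/157 = 1.9745, belt 12.4/13.2 = 0.93939, belt 7/13.9 = 0.5036, internal gear 107/19 = 5.6316.
Overall: 1.9745 × 0.93939 × 0.5036 × 5.6316 = 5.2605.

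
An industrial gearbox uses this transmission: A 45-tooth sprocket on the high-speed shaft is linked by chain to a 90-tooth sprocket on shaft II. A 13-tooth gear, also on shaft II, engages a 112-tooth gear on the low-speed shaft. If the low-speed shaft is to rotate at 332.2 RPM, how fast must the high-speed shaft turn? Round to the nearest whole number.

5724 RPM

Overall ratio R = 2 × 8.6154 = 17.231.
Required input speed = output speed × R = 332.2 × 17.231 = 5724.1 RPM.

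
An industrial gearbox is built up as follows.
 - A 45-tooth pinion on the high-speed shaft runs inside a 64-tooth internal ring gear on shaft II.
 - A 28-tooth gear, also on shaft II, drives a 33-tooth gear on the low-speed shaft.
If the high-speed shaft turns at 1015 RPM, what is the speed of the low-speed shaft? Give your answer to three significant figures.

the high-speed shaft → shaft II (internal gear, 64/45): 1015 ÷ 1.4222 = 713.67 RPM
shaft II → the low-speed shaft (gear mesh, 33/28): 713.67 ÷ 1.1786 = 605.54 RPM

606 RPM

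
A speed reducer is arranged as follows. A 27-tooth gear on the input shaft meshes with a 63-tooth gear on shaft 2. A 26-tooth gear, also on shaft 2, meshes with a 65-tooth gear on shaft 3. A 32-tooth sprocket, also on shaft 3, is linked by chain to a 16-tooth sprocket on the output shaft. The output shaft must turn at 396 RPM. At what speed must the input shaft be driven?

1155 RPM

Overall ratio R = 2.3333 × 2.5 × 0.5 = 2.9167.
Required input speed = output speed × R = 396 × 2.9167 = 1155 RPM.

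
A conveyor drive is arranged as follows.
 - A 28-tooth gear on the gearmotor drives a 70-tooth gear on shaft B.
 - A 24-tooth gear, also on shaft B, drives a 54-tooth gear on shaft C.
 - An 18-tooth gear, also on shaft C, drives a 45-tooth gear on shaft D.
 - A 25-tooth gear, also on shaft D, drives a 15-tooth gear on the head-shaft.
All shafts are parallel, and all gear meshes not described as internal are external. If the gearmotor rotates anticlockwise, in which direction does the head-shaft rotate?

anticlockwise

the gearmotor → shaft B: external mesh, 1 reversal → CW.
shaft B → shaft C: external mesh, 1 reversal → CCW.
shaft C → shaft D: external mesh, 1 reversal → CW.
shaft D → the head-shaft: external mesh, 1 reversal → CCW.
4 reversals in total — an even number — so the head-shaft turns the same way as the gearmotor.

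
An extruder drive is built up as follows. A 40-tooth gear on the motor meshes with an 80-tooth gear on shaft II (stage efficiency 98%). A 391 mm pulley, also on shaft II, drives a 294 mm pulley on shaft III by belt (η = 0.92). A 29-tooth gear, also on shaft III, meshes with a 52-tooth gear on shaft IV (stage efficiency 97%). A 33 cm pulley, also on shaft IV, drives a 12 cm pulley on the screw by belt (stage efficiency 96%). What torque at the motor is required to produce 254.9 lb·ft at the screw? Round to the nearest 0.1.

309.6 lb·ft

Overall ratio R = 2 × 0.75192 × 1.7931 × 0.36364 = 0.98056; overall efficiency η = 0.98 × 0.92 × 0.97 × 0.96 = 0.8396.
Input torque = output torque / (R × η) = 254.9 / (0.98056 × 0.8396) = 309.63 lb·ft.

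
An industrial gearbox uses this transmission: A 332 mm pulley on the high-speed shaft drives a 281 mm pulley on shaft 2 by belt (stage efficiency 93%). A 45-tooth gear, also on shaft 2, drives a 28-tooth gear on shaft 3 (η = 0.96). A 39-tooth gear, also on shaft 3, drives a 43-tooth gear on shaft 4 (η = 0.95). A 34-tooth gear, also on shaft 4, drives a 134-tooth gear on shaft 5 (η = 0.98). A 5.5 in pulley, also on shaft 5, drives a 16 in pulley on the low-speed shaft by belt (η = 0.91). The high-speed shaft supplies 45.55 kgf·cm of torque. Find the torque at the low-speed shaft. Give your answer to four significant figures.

Belt: ratio = 281/332 = 0.84639; torque at shaft 2 = 45.55 × 0.84639 × 0.93 = 35.854 kgf·cm.
Gear mesh: ratio = 28/45 = 0.62222; torque at shaft 3 = 35.854 × 0.62222 × 0.96 = 21.417 kgf·cm.
Gear mesh: ratio = 43/39 = 1.1026; torque at shaft 4 = 21.417 × 1.1026 × 0.95 = 22.433 kgf·cm.
Gear mesh: ratio = 134/34 = 3.9412; torque at shaft 5 = 22.433 × 3.9412 × 0.98 = 86.643 kgf·cm.
Belt: ratio = 16/5.5 = 2.9091; torque at the low-speed shaft = 86.643 × 2.9091 × 0.91 = 229.37 kgf·cm.

229.4 kgf·cm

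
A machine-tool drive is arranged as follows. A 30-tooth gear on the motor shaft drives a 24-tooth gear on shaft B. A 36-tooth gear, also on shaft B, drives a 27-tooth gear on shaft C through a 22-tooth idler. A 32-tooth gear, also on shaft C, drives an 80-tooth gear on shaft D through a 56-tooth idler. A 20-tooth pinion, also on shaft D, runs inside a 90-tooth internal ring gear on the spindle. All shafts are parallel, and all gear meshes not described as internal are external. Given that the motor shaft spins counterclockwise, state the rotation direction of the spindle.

clockwise

the motor shaft → shaft B: external mesh, 1 reversal → CW.
shaft B → shaft C: driver → idler → driven is 2 external meshes, 2 reversals → CW.
shaft C → shaft D: driver → idler → driven is 2 external meshes, 2 reversals → CW.
shaft D → the spindle: internal mesh, same direction → CW.
5 reversals in total — an odd number — so the spindle turns opposite to the motor shaft.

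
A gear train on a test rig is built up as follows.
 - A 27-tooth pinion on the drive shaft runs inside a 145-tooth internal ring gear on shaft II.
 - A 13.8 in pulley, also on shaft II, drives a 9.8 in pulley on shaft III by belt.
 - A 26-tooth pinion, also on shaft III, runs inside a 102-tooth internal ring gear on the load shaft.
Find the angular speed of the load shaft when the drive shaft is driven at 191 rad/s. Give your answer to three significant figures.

12.8 rad/s

internal gear 145/27 = 5.3704 → 191/5.3704 = 35.566 rad/s
belt 9.8/13.8 = 0.71014 → 35.566/0.71014 = 50.082 rad/s
internal gear 102/26 = 3.9231 → 50.082/3.9231 = 12.766 rad/s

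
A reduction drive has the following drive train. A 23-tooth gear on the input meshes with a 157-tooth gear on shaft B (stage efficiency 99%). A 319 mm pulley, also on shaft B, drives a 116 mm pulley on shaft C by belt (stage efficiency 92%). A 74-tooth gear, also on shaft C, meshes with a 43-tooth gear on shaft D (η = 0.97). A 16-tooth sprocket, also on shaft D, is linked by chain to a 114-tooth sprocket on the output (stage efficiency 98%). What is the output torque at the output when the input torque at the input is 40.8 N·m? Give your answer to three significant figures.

363 N·m

After the gear mesh (157/23): 40.8 × 6.8261 × 0.99 = 275.72 N·m
After the belt (116/319): 275.72 × 0.36364 × 0.92 = 92.241 N·m
After the gear mesh (43/74): 92.241 × 0.58108 × 0.97 = 51.991 N·m
After the chain (114/16): 51.991 × 7.125 × 0.98 = 363.03 N·m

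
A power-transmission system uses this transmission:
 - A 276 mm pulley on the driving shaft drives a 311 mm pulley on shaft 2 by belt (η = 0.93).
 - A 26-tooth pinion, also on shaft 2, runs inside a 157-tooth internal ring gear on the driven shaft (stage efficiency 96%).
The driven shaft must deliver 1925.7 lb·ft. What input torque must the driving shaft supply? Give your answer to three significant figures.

Overall ratio R = 1.1268 × 6.0385 = 6.8042; overall efficiency η = 0.93 × 0.96 = 0.8928.
Input torque = output torque / (R × η) = 1925.7 / (6.8042 × 0.8928) = 317 lb·ft.

317 lb·ft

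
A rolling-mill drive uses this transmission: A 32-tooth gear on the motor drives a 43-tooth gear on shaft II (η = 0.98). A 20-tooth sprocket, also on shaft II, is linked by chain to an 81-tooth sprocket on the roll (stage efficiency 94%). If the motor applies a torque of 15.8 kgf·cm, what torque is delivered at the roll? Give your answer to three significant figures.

Gear mesh: ratio = 43/32 = 1.3438; torque at shaft II = 15.8 × 1.3438 × 0.98 = 20.807 kgf·cm.
Chain: ratio = 81/20 = 4.05; torque at the roll = 20.807 × 4.05 × 0.94 = 79.211 kgf·cm.

79.2 kgf·cm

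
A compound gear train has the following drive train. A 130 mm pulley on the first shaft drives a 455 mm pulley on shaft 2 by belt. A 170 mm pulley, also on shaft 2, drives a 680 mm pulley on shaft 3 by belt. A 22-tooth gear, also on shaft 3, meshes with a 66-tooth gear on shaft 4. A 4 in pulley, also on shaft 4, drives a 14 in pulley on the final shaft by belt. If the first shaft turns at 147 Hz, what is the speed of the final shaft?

the first shaft → shaft 2 (belt, 455/130): 147 ÷ 3.5 = 42 Hz
shaft 2 → shaft 3 (belt, 680/170): 42 ÷ 4 = 10.5 Hz
shaft 3 → shaft 4 (gear mesh, 66/22): 10.5 ÷ 3 = 3.5 Hz
shaft 4 → the final shaft (belt, 14/4): 3.5 ÷ 3.5 = 1 Hz

1 Hz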